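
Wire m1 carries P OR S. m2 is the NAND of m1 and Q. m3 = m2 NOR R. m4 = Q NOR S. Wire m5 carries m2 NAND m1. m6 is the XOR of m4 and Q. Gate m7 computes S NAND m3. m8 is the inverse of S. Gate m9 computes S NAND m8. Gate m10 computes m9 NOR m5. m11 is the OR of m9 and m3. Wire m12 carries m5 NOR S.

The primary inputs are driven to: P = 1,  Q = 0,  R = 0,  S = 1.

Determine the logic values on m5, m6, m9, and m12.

m1 = P OR S = 1 OR 1 = 1
m2 = m1 NAND Q = 1 NAND 0 = 1
m4 = Q NOR S = 0 NOR 1 = 0
m5 = m2 NAND m1 = 1 NAND 1 = 0
m6 = m4 XOR Q = 0 XOR 0 = 0
m8 = NOT S = NOT 1 = 0
m9 = S NAND m8 = 1 NAND 0 = 1
m12 = m5 NOR S = 0 NOR 1 = 0

m5 = 0; m6 = 0; m9 = 1; m12 = 0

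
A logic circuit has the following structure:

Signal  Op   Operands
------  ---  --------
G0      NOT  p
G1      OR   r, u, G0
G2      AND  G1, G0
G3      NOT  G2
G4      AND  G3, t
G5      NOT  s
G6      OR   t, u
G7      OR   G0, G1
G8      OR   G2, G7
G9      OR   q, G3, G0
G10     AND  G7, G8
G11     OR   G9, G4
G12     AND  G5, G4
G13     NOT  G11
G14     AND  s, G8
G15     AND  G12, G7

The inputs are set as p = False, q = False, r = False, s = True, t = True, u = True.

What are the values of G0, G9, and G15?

G0 = True, G9 = True, G15 = False

G0 = NOT p = NOT False = True
G1 = r OR u OR G0 = False OR True OR True = True
G2 = G1 AND G0 = True AND True = True
G3 = NOT G2 = NOT True = False
G4 = G3 AND t = False AND True = False
G5 = NOT s = NOT True = False
G7 = G0 OR G1 = True OR True = True
G9 = q OR G3 OR G0 = False OR False OR True = True
G12 = G5 AND G4 = False AND False = False
G15 = G12 AND G7 = False AND True = False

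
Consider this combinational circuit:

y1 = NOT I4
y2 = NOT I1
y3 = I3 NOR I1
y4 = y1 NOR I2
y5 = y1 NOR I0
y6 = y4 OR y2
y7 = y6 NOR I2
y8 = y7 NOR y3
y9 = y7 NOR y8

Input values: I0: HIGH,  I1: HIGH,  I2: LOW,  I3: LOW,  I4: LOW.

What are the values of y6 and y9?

y6 = LOW, y9 = LOW

y1 = NOT I4 = NOT LOW = HIGH
y2 = NOT I1 = NOT HIGH = LOW
y3 = I3 NOR I1 = LOW NOR HIGH = LOW
y4 = y1 NOR I2 = HIGH NOR LOW = LOW
y6 = y4 OR y2 = LOW OR LOW = LOW
y7 = y6 NOR I2 = LOW NOR LOW = HIGH
y8 = y7 NOR y3 = HIGH NOR LOW = LOW
y9 = y7 NOR y8 = HIGH NOR LOW = LOW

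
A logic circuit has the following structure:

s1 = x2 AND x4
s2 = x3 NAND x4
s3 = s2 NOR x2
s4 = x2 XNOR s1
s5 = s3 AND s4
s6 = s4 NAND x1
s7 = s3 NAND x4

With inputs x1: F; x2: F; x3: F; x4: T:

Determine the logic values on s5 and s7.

s1 = x2 AND x4 = F AND T = F
s2 = x3 NAND x4 = F NAND T = T
s3 = s2 NOR x2 = T NOR F = F
s4 = x2 XNOR s1 = F XNOR F = T
s5 = s3 AND s4 = F AND T = F
s7 = s3 NAND x4 = F NAND T = T

s5 = F; s7 = T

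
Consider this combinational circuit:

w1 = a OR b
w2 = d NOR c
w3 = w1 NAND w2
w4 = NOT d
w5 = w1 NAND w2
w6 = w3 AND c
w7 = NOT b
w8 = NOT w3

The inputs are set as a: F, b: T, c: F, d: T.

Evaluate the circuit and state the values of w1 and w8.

w1 = T, w8 = F

w1 = a OR b = F OR T = T
w2 = d NOR c = T NOR F = F
w3 = w1 NAND w2 = T NAND F = T
w8 = NOT w3 = NOT T = F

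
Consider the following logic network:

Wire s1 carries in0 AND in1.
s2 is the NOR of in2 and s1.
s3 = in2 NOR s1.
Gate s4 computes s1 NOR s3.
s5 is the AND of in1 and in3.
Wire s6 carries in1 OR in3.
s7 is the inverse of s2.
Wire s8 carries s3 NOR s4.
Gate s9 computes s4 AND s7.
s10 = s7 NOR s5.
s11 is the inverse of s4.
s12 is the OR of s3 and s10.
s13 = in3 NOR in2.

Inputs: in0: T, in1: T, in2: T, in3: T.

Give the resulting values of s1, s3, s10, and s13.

s1 = in0 AND in1 = T AND T = T
s2 = in2 NOR s1 = T NOR T = F
s3 = in2 NOR s1 = T NOR T = F
s5 = in1 AND in3 = T AND T = T
s7 = NOT s2 = NOT F = T
s10 = s7 NOR s5 = T NOR T = F
s13 = in3 NOR in2 = T NOR T = F

s1 = T; s3 = F; s10 = F; s13 = F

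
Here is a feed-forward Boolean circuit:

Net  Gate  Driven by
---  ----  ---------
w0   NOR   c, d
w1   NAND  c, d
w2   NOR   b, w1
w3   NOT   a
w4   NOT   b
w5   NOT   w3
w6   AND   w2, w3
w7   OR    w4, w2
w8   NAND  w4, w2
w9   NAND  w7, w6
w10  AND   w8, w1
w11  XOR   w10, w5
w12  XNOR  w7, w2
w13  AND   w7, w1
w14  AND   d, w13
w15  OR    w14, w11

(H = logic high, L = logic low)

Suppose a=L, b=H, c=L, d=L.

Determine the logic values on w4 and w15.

w4 = L, w15 = H

w1 = c NAND d = L NAND L = H
w2 = b NOR w1 = H NOR H = L
w3 = NOT a = NOT L = H
w4 = NOT b = NOT H = L
w5 = NOT w3 = NOT H = L
w7 = w4 OR w2 = L OR L = L
w8 = w4 NAND w2 = L NAND L = H
w10 = w8 AND w1 = H AND H = H
w11 = w10 XOR w5 = H XOR L = H
w13 = w7 AND w1 = L AND H = L
w14 = d AND w13 = L AND L = L
w15 = w14 OR w11 = L OR H = H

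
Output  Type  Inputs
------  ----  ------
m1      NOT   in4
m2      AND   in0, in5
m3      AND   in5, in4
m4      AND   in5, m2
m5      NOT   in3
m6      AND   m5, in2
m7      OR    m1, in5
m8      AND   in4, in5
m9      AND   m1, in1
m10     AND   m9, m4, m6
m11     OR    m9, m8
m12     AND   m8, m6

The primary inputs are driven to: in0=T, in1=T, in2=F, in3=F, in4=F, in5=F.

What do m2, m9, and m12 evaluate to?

m1 = NOT in4 = NOT F = T
m2 = in0 AND in5 = T AND F = F
m5 = NOT in3 = NOT F = T
m6 = m5 AND in2 = T AND F = F
m8 = in4 AND in5 = F AND F = F
m9 = m1 AND in1 = T AND T = T
m12 = m8 AND m6 = F AND F = F

m2 = F; m9 = T; m12 = F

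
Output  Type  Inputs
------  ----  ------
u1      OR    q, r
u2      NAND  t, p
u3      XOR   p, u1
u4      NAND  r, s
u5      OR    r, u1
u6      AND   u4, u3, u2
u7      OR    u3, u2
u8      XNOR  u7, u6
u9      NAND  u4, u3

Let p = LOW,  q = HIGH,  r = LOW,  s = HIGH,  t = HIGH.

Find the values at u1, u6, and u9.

u1 = HIGH, u6 = HIGH, u9 = LOW

u1 = q OR r = HIGH OR LOW = HIGH
u2 = t NAND p = HIGH NAND LOW = HIGH
u3 = p XOR u1 = LOW XOR HIGH = HIGH
u4 = r NAND s = LOW NAND HIGH = HIGH
u6 = u4 AND u3 AND u2 = HIGH AND HIGH AND HIGH = HIGH
u9 = u4 NAND u3 = HIGH NAND HIGH = LOW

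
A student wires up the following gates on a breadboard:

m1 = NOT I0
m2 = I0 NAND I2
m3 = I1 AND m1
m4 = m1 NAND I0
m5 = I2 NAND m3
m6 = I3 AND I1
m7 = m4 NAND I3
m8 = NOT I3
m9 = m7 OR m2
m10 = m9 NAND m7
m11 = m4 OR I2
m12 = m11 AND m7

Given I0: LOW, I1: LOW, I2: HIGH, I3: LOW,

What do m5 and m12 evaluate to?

m5 = HIGH; m12 = HIGH

m1 = NOT I0 = NOT LOW = HIGH
m3 = I1 AND m1 = LOW AND HIGH = LOW
m4 = m1 NAND I0 = HIGH NAND LOW = HIGH
m5 = I2 NAND m3 = HIGH NAND LOW = HIGH
m7 = m4 NAND I3 = HIGH NAND LOW = HIGH
m11 = m4 OR I2 = HIGH OR HIGH = HIGH
m12 = m11 AND m7 = HIGH AND HIGH = HIGH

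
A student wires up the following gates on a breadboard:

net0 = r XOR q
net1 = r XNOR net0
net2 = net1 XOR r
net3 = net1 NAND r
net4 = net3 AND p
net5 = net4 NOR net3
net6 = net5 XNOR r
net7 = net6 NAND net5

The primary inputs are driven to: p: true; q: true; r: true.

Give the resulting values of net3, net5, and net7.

net0 = r XOR q = true XOR true = false
net1 = r XNOR net0 = true XNOR false = false
net3 = net1 NAND r = false NAND true = true
net4 = net3 AND p = true AND true = true
net5 = net4 NOR net3 = true NOR true = false
net6 = net5 XNOR r = false XNOR true = false
net7 = net6 NAND net5 = false NAND false = true

net3 = true, net5 = false, net7 = true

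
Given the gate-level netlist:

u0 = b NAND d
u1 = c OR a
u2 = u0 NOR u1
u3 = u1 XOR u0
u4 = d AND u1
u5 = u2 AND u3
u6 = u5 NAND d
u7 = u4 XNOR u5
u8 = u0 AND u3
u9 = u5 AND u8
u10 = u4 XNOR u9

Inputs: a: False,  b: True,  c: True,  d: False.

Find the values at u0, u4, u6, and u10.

u0 = True; u4 = False; u6 = True; u10 = True

u0 = b NAND d = True NAND False = True
u1 = c OR a = True OR False = True
u2 = u0 NOR u1 = True NOR True = False
u3 = u1 XOR u0 = True XOR True = False
u4 = d AND u1 = False AND True = False
u5 = u2 AND u3 = False AND False = False
u6 = u5 NAND d = False NAND False = True
u8 = u0 AND u3 = True AND False = False
u9 = u5 AND u8 = False AND False = False
u10 = u4 XNOR u9 = False XNOR False = True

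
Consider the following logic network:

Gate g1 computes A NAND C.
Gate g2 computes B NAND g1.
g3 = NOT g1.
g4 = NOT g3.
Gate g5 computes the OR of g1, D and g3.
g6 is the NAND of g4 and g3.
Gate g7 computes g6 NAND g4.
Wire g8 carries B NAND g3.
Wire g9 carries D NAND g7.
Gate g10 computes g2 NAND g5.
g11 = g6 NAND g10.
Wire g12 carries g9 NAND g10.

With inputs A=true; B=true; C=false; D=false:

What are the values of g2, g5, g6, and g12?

g1 = A NAND C = true NAND false = true
g2 = B NAND g1 = true NAND true = false
g3 = NOT g1 = NOT true = false
g4 = NOT g3 = NOT false = true
g5 = g1 OR D OR g3 = true OR false OR false = true
g6 = g4 NAND g3 = true NAND false = true
g7 = g6 NAND g4 = true NAND true = false
g9 = D NAND g7 = false NAND false = true
g10 = g2 NAND g5 = false NAND true = true
g12 = g9 NAND g10 = true NAND true = false

g2 = false; g5 = true; g6 = true; g12 = false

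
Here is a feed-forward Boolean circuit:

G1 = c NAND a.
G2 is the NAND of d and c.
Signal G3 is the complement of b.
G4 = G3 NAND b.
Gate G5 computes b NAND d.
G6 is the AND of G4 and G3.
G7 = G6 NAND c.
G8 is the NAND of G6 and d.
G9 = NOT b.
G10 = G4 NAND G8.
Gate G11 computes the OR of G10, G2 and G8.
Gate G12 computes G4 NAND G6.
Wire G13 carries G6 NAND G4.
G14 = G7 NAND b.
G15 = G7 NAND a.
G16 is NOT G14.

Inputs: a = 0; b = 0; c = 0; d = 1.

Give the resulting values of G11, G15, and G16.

G11 = 1, G15 = 1, G16 = 0

G2 = d NAND c = 1 NAND 0 = 1
G3 = NOT b = NOT 0 = 1
G4 = G3 NAND b = 1 NAND 0 = 1
G6 = G4 AND G3 = 1 AND 1 = 1
G7 = G6 NAND c = 1 NAND 0 = 1
G8 = G6 NAND d = 1 NAND 1 = 0
G10 = G4 NAND G8 = 1 NAND 0 = 1
G11 = G10 OR G2 OR G8 = 1 OR 1 OR 0 = 1
G14 = G7 NAND b = 1 NAND 0 = 1
G15 = G7 NAND a = 1 NAND 0 = 1
G16 = NOT G14 = NOT 1 = 0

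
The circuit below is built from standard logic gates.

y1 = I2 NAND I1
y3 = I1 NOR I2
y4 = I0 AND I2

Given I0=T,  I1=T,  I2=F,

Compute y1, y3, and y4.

y1 = F NAND T = T
y3 = T NOR F = F
y4 = T AND F = F

y1 = T  y3 = F  y4 = F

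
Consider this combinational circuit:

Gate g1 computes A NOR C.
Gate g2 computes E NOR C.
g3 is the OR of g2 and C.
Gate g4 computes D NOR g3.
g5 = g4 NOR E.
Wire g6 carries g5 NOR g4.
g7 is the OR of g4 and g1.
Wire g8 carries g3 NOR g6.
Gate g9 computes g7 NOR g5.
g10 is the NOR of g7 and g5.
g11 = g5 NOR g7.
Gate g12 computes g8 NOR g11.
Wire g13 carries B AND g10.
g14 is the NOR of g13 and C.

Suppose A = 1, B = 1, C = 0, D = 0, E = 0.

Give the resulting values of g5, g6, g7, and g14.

g5 = 1, g6 = 0, g7 = 0, g14 = 1

g1 = A NOR C = 1 NOR 0 = 0
g2 = E NOR C = 0 NOR 0 = 1
g3 = g2 OR C = 1 OR 0 = 1
g4 = D NOR g3 = 0 NOR 1 = 0
g5 = g4 NOR E = 0 NOR 0 = 1
g6 = g5 NOR g4 = 1 NOR 0 = 0
g7 = g4 OR g1 = 0 OR 0 = 0
g10 = g7 NOR g5 = 0 NOR 1 = 0
g13 = B AND g10 = 1 AND 0 = 0
g14 = g13 NOR C = 0 NOR 0 = 1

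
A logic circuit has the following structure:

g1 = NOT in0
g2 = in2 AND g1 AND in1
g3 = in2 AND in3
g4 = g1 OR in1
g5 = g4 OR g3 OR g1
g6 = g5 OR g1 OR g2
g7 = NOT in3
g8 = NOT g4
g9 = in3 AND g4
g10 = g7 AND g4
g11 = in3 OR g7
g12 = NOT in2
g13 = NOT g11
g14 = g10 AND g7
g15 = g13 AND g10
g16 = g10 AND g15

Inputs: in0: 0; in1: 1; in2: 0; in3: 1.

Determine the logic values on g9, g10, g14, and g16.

g9 = 1  g10 = 0  g14 = 0  g16 = 0

g1 = NOT in0 = NOT 0 = 1
g4 = g1 OR in1 = 1 OR 1 = 1
g7 = NOT in3 = NOT 1 = 0
g9 = in3 AND g4 = 1 AND 1 = 1
g10 = g7 AND g4 = 0 AND 1 = 0
g11 = in3 OR g7 = 1 OR 0 = 1
g13 = NOT g11 = NOT 1 = 0
g14 = g10 AND g7 = 0 AND 0 = 0
g15 = g13 AND g10 = 0 AND 0 = 0
g16 = g10 AND g15 = 0 AND 0 = 0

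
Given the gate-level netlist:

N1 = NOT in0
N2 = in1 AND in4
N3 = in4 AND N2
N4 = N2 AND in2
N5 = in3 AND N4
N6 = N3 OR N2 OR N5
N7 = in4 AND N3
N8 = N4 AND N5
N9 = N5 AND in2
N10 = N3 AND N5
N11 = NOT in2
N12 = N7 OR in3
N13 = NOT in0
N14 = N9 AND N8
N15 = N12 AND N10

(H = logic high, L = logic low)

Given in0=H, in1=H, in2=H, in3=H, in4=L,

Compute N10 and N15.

N2 = in1 AND in4 = H AND L = L
N3 = in4 AND N2 = L AND L = L
N4 = N2 AND in2 = L AND H = L
N5 = in3 AND N4 = H AND L = L
N7 = in4 AND N3 = L AND L = L
N10 = N3 AND N5 = L AND L = L
N12 = N7 OR in3 = L OR H = H
N15 = N12 AND N10 = H AND L = L

N10 = L, N15 = L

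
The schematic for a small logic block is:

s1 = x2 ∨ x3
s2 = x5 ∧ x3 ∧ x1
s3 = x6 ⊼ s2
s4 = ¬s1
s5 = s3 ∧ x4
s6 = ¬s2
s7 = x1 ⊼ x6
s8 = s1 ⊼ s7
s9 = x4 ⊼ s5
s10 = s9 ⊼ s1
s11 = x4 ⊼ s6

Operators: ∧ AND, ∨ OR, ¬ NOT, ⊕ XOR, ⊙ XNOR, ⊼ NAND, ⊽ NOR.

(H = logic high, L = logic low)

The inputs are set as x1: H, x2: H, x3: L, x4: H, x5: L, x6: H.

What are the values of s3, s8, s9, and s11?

s3 = H, s8 = H, s9 = L, s11 = L

s1 = x2 OR x3 = H OR L = H
s2 = x5 AND x3 AND x1 = L AND L AND H = L
s3 = x6 NAND s2 = H NAND L = H
s5 = s3 AND x4 = H AND H = H
s6 = NOT s2 = NOT L = H
s7 = x1 NAND x6 = H NAND H = L
s8 = s1 NAND s7 = H NAND L = H
s9 = x4 NAND s5 = H NAND H = L
s11 = x4 NAND s6 = H NAND H = L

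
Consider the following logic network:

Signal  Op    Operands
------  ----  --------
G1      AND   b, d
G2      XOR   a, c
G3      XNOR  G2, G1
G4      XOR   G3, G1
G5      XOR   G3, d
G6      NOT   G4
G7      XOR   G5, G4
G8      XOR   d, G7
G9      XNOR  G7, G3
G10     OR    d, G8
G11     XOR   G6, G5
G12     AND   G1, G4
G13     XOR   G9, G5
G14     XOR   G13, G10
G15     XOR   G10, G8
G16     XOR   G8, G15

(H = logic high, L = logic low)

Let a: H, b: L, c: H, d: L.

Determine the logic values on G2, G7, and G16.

G2 = L, G7 = L, G16 = L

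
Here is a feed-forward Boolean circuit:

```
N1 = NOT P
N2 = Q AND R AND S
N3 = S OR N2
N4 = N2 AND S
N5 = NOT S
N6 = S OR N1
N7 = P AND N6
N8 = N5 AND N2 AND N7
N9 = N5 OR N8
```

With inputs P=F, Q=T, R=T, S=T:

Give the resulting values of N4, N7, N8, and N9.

N1 = NOT P = NOT F = T
N2 = Q AND R AND S = T AND T AND T = T
N4 = N2 AND S = T AND T = T
N5 = NOT S = NOT T = F
N6 = S OR N1 = T OR T = T
N7 = P AND N6 = F AND T = F
N8 = N5 AND N2 AND N7 = F AND T AND F = F
N9 = N5 OR N8 = F OR F = F

N4 = T; N7 = F; N8 = F; N9 = F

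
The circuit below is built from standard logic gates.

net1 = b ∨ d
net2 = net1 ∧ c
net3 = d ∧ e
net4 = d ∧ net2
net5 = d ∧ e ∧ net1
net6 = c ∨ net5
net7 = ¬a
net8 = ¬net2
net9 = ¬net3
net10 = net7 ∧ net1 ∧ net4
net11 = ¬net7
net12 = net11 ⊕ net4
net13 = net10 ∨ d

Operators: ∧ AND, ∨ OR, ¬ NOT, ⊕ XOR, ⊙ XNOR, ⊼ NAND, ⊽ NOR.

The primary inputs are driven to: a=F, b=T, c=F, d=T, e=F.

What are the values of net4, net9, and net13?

net4 = F; net9 = T; net13 = T

net1 = b OR d = T OR T = T
net2 = net1 AND c = T AND F = F
net3 = d AND e = T AND F = F
net4 = d AND net2 = T AND F = F
net7 = NOT a = NOT F = T
net9 = NOT net3 = NOT F = T
net10 = net7 AND net1 AND net4 = T AND T AND F = F
net13 = net10 OR d = F OR T = T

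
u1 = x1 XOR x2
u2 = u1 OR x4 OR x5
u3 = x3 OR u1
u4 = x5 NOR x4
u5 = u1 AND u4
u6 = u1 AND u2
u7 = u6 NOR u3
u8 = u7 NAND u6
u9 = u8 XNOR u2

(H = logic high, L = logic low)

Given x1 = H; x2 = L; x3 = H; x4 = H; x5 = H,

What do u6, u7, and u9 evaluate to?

u1 = x1 XOR x2 = H XOR L = H
u2 = u1 OR x4 OR x5 = H OR H OR H = H
u3 = x3 OR u1 = H OR H = H
u6 = u1 AND u2 = H AND H = H
u7 = u6 NOR u3 = H NOR H = L
u8 = u7 NAND u6 = L NAND H = H
u9 = u8 XNOR u2 = H XNOR H = H

u6 = H; u7 = L; u9 = H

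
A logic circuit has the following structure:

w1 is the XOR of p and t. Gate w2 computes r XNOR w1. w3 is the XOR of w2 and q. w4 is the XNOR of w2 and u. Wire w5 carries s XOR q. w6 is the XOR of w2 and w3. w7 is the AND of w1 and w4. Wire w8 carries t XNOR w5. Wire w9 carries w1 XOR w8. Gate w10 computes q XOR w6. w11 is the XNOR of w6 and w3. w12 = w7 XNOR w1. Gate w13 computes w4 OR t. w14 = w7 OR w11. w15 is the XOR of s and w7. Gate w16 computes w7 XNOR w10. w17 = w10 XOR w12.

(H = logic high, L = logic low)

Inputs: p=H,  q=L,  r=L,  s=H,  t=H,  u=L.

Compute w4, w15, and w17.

w1 = p XOR t = H XOR H = L
w2 = r XNOR w1 = L XNOR L = H
w3 = w2 XOR q = H XOR L = H
w4 = w2 XNOR u = H XNOR L = L
w6 = w2 XOR w3 = H XOR H = L
w7 = w1 AND w4 = L AND L = L
w10 = q XOR w6 = L XOR L = L
w12 = w7 XNOR w1 = L XNOR L = H
w15 = s XOR w7 = H XOR L = H
w17 = w10 XOR w12 = L XOR H = H

w4 = L; w15 = H; w17 = H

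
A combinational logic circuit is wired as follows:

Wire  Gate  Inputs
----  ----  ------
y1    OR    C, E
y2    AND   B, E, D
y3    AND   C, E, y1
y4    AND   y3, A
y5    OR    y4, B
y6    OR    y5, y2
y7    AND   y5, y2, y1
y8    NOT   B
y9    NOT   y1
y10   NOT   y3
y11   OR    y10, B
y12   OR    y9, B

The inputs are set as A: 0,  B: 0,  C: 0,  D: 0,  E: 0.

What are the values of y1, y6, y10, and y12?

y1 = 0; y6 = 0; y10 = 1; y12 = 1

y1 = C OR E = 0 OR 0 = 0
y2 = B AND E AND D = 0 AND 0 AND 0 = 0
y3 = C AND E AND y1 = 0 AND 0 AND 0 = 0
y4 = y3 AND A = 0 AND 0 = 0
y5 = y4 OR B = 0 OR 0 = 0
y6 = y5 OR y2 = 0 OR 0 = 0
y9 = NOT y1 = NOT 0 = 1
y10 = NOT y3 = NOT 0 = 1
y12 = y9 OR B = 1 OR 0 = 1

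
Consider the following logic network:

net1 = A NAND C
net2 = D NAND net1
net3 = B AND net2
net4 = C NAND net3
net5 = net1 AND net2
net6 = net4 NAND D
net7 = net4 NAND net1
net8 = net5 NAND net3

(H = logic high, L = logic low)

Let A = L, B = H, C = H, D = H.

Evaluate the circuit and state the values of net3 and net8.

net1 = A NAND C = L NAND H = H
net2 = D NAND net1 = H NAND H = L
net3 = B AND net2 = H AND L = L
net5 = net1 AND net2 = H AND L = L
net8 = net5 NAND net3 = L NAND L = H

net3 = L; net8 = H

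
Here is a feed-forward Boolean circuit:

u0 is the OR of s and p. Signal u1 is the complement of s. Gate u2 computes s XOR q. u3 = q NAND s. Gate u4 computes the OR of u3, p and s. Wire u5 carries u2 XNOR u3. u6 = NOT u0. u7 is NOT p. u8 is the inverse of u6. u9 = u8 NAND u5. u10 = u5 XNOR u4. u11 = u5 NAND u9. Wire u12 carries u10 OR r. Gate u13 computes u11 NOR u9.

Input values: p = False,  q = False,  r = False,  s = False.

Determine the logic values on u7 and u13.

u0 = s OR p = False OR False = False
u2 = s XOR q = False XOR False = False
u3 = q NAND s = False NAND False = True
u5 = u2 XNOR u3 = False XNOR True = False
u6 = NOT u0 = NOT False = True
u7 = NOT p = NOT False = True
u8 = NOT u6 = NOT True = False
u9 = u8 NAND u5 = False NAND False = True
u11 = u5 NAND u9 = False NAND True = True
u13 = u11 NOR u9 = True NOR True = False

u7 = True; u13 = False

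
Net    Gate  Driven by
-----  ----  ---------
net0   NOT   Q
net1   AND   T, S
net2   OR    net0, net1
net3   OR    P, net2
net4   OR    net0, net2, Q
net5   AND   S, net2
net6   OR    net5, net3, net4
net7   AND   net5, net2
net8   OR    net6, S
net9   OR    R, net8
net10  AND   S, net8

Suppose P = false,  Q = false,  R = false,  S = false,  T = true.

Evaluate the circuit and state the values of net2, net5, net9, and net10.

net0 = NOT Q = NOT false = true
net1 = T AND S = true AND false = false
net2 = net0 OR net1 = true OR false = true
net3 = P OR net2 = false OR true = true
net4 = net0 OR net2 OR Q = true OR true OR false = true
net5 = S AND net2 = false AND true = false
net6 = net5 OR net3 OR net4 = false OR true OR true = true
net8 = net6 OR S = true OR false = true
net9 = R OR net8 = false OR true = true
net10 = S AND net8 = false AND true = false

net2 = true, net5 = false, net9 = true, net10 = false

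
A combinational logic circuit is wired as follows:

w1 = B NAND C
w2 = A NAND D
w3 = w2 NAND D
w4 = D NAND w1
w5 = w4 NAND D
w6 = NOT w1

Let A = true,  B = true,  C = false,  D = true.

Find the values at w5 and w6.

w1 = B NAND C = true NAND false = true
w4 = D NAND w1 = true NAND true = false
w5 = w4 NAND D = false NAND true = true
w6 = NOT w1 = NOT true = false

w5 = true, w6 = false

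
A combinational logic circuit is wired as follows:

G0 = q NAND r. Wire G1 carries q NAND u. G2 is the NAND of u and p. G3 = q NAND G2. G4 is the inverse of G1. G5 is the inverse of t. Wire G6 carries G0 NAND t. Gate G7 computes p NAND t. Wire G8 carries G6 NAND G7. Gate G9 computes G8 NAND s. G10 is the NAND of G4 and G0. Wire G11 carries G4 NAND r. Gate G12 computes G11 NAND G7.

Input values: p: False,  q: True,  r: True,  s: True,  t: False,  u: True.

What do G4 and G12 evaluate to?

G4 = True; G12 = True

G1 = q NAND u = True NAND True = False
G4 = NOT G1 = NOT False = True
G7 = p NAND t = False NAND False = True
G11 = G4 NAND r = True NAND True = False
G12 = G11 NAND G7 = False NAND True = True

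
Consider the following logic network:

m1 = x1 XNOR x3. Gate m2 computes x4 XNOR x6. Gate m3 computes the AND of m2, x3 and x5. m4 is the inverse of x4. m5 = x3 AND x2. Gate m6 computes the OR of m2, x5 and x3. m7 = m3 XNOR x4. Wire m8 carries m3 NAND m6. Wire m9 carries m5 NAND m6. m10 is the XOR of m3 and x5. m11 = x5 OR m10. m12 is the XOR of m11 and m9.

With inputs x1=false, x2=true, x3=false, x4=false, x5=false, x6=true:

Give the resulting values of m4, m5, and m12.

m2 = x4 XNOR x6 = false XNOR true = false
m3 = m2 AND x3 AND x5 = false AND false AND false = false
m4 = NOT x4 = NOT false = true
m5 = x3 AND x2 = false AND true = false
m6 = m2 OR x5 OR x3 = false OR false OR false = false
m9 = m5 NAND m6 = false NAND false = true
m10 = m3 XOR x5 = false XOR false = false
m11 = x5 OR m10 = false OR false = false
m12 = m11 XOR m9 = false XOR true = true

m4 = true; m5 = false; m12 = true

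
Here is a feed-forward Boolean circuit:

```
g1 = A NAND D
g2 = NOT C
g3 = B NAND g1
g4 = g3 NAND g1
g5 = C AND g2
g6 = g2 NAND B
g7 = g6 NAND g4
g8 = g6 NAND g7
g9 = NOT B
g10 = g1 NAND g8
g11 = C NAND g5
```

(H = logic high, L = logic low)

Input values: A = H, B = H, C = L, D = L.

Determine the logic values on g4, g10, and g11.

g1 = A NAND D = H NAND L = H
g2 = NOT C = NOT L = H
g3 = B NAND g1 = H NAND H = L
g4 = g3 NAND g1 = L NAND H = H
g5 = C AND g2 = L AND H = L
g6 = g2 NAND B = H NAND H = L
g7 = g6 NAND g4 = L NAND H = H
g8 = g6 NAND g7 = L NAND H = H
g10 = g1 NAND g8 = H NAND H = L
g11 = C NAND g5 = L NAND L = H

g4 = H; g10 = L; g11 = H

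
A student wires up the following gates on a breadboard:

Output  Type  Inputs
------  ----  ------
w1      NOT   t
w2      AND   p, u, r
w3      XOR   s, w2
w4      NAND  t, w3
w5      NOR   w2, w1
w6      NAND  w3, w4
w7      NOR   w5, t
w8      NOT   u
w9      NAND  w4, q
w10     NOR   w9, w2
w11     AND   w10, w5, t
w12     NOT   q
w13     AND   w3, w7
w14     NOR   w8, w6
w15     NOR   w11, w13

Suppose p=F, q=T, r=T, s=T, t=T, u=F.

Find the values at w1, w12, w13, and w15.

w1 = NOT t = NOT T = F
w2 = p AND u AND r = F AND F AND T = F
w3 = s XOR w2 = T XOR F = T
w4 = t NAND w3 = T NAND T = F
w5 = w2 NOR w1 = F NOR F = T
w7 = w5 NOR t = T NOR T = F
w9 = w4 NAND q = F NAND T = T
w10 = w9 NOR w2 = T NOR F = F
w11 = w10 AND w5 AND t = F AND T AND T = F
w12 = NOT q = NOT T = F
w13 = w3 AND w7 = T AND F = F
w15 = w11 NOR w13 = F NOR F = T

w1 = F  w12 = F  w13 = F  w15 = T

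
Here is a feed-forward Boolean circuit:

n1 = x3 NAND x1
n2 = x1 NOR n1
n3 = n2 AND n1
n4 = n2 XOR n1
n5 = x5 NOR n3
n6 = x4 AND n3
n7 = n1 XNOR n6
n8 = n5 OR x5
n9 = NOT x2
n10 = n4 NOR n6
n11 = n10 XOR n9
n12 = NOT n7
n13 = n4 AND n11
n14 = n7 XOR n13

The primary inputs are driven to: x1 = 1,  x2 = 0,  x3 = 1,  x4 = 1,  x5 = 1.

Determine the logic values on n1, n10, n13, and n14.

n1 = 0; n10 = 1; n13 = 0; n14 = 1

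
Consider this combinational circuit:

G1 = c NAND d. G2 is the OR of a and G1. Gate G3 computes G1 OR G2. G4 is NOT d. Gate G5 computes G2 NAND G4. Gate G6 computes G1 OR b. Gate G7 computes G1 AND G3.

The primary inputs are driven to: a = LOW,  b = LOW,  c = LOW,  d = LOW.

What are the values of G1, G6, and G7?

G1 = HIGH, G6 = HIGH, G7 = HIGH

G1 = c NAND d = LOW NAND LOW = HIGH
G2 = a OR G1 = LOW OR HIGH = HIGH
G3 = G1 OR G2 = HIGH OR HIGH = HIGH
G6 = G1 OR b = HIGH OR LOW = HIGH
G7 = G1 AND G3 = HIGH AND HIGH = HIGH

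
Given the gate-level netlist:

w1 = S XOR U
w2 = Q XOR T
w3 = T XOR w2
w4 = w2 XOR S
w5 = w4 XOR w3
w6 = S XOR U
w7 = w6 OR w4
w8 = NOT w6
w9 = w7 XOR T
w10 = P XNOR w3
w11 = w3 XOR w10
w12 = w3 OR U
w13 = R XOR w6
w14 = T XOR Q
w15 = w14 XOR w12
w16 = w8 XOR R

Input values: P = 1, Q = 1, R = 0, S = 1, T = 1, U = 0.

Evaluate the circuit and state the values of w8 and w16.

w8 = 0, w16 = 0

w6 = S XOR U = 1 XOR 0 = 1
w8 = NOT w6 = NOT 1 = 0
w16 = w8 XOR R = 0 XOR 0 = 0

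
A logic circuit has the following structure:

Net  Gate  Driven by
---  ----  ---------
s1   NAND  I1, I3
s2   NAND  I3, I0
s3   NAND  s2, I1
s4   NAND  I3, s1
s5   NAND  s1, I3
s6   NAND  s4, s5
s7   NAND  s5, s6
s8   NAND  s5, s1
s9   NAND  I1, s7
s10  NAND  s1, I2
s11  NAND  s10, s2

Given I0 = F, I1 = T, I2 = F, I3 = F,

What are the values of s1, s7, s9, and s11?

s1 = T  s7 = T  s9 = F  s11 = F

s1 = I1 NAND I3 = T NAND F = T
s2 = I3 NAND I0 = F NAND F = T
s4 = I3 NAND s1 = F NAND T = T
s5 = s1 NAND I3 = T NAND F = T
s6 = s4 NAND s5 = T NAND T = F
s7 = s5 NAND s6 = T NAND F = T
s9 = I1 NAND s7 = T NAND T = F
s10 = s1 NAND I2 = T NAND F = T
s11 = s10 NAND s2 = T NAND T = F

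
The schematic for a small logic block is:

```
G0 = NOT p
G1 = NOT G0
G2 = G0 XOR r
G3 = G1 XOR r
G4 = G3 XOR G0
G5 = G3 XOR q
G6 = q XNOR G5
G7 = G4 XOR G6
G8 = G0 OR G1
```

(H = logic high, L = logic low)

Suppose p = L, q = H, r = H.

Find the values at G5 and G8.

G5 = L, G8 = H

G0 = NOT p = NOT L = H
G1 = NOT G0 = NOT H = L
G3 = G1 XOR r = L XOR H = H
G5 = G3 XOR q = H XOR H = L
G8 = G0 OR G1 = H OR L = H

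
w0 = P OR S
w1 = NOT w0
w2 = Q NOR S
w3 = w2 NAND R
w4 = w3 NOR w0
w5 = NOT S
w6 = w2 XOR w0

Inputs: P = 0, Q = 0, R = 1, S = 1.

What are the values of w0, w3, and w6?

w0 = 1  w3 = 1  w6 = 1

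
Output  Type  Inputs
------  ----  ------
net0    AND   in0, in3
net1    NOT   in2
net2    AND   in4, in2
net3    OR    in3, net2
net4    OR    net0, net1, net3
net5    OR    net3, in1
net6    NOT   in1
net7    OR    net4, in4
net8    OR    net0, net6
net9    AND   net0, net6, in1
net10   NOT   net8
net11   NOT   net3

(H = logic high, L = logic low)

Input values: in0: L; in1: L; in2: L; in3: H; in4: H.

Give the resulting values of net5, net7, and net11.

net5 = H; net7 = H; net11 = L

net0 = in0 AND in3 = L AND H = L
net1 = NOT in2 = NOT L = H
net2 = in4 AND in2 = H AND L = L
net3 = in3 OR net2 = H OR L = H
net4 = net0 OR net1 OR net3 = L OR H OR H = H
net5 = net3 OR in1 = H OR L = H
net7 = net4 OR in4 = H OR H = H
net11 = NOT net3 = NOT H = L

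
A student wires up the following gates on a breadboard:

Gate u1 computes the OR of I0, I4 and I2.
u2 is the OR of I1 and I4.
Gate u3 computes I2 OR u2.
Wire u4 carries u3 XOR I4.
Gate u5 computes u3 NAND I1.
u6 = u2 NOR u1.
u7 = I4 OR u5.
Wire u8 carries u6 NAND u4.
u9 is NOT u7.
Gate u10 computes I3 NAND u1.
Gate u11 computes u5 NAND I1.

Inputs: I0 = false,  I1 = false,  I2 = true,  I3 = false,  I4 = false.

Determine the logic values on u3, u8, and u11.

u3 = true; u8 = true; u11 = true

u1 = I0 OR I4 OR I2 = false OR false OR true = true
u2 = I1 OR I4 = false OR false = false
u3 = I2 OR u2 = true OR false = true
u4 = u3 XOR I4 = true XOR false = true
u5 = u3 NAND I1 = true NAND false = true
u6 = u2 NOR u1 = false NOR true = false
u8 = u6 NAND u4 = false NAND true = true
u11 = u5 NAND I1 = true NAND false = true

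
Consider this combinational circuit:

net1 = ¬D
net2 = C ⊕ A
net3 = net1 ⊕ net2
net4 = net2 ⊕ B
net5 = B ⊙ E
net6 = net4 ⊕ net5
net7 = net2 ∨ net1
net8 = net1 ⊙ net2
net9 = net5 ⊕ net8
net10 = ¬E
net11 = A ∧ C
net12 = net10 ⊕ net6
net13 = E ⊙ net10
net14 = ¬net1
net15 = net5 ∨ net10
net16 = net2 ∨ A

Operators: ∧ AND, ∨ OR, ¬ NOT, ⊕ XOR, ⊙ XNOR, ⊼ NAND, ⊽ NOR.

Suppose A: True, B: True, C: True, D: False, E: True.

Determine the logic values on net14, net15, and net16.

net14 = False, net15 = True, net16 = True

net1 = NOT D = NOT False = True
net2 = C XOR A = True XOR True = False
net5 = B XNOR E = True XNOR True = True
net10 = NOT E = NOT True = False
net14 = NOT net1 = NOT True = False
net15 = net5 OR net10 = True OR False = True
net16 = net2 OR A = False OR True = True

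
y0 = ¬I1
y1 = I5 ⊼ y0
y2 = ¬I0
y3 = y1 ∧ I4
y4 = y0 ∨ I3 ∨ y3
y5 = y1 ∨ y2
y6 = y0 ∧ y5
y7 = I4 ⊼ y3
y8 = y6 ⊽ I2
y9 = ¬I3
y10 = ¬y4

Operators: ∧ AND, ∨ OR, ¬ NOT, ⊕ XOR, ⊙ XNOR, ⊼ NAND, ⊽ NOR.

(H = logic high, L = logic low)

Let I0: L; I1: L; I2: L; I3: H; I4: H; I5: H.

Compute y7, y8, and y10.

y0 = NOT I1 = NOT L = H
y1 = I5 NAND y0 = H NAND H = L
y2 = NOT I0 = NOT L = H
y3 = y1 AND I4 = L AND H = L
y4 = y0 OR I3 OR y3 = H OR H OR L = H
y5 = y1 OR y2 = L OR H = H
y6 = y0 AND y5 = H AND H = H
y7 = I4 NAND y3 = H NAND L = H
y8 = y6 NOR I2 = H NOR L = L
y10 = NOT y4 = NOT H = L

y7 = H, y8 = L, y10 = L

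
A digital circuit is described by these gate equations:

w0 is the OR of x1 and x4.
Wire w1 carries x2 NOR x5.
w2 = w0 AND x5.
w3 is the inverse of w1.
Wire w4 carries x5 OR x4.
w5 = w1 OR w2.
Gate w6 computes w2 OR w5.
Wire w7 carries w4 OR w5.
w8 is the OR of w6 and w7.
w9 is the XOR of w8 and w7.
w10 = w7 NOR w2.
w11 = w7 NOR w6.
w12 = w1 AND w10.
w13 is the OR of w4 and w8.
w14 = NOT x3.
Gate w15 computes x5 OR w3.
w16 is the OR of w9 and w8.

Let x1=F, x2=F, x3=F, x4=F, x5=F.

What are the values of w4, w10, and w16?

w0 = x1 OR x4 = F OR F = F
w1 = x2 NOR x5 = F NOR F = T
w2 = w0 AND x5 = F AND F = F
w4 = x5 OR x4 = F OR F = F
w5 = w1 OR w2 = T OR F = T
w6 = w2 OR w5 = F OR T = T
w7 = w4 OR w5 = F OR T = T
w8 = w6 OR w7 = T OR T = T
w9 = w8 XOR w7 = T XOR T = F
w10 = w7 NOR w2 = T NOR F = F
w16 = w9 OR w8 = F OR T = T

w4 = F, w10 = F, w16 = T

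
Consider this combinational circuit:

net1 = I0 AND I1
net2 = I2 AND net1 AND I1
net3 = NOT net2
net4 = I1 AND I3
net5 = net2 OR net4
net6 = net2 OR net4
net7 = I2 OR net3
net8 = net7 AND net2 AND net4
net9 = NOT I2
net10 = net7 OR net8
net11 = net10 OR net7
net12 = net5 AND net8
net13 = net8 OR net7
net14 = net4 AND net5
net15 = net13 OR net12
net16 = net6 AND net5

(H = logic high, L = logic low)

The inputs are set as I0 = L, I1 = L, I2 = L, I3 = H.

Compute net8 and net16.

net1 = I0 AND I1 = L AND L = L
net2 = I2 AND net1 AND I1 = L AND L AND L = L
net3 = NOT net2 = NOT L = H
net4 = I1 AND I3 = L AND H = L
net5 = net2 OR net4 = L OR L = L
net6 = net2 OR net4 = L OR L = L
net7 = I2 OR net3 = L OR H = H
net8 = net7 AND net2 AND net4 = H AND L AND L = L
net16 = net6 AND net5 = L AND L = L

net8 = L, net16 = L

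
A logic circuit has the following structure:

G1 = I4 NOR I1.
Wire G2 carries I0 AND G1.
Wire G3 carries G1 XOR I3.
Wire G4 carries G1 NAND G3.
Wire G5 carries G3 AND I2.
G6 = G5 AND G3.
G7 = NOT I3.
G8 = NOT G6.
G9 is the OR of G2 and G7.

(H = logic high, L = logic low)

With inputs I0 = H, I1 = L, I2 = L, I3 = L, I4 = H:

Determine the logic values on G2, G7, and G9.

G2 = L; G7 = H; G9 = H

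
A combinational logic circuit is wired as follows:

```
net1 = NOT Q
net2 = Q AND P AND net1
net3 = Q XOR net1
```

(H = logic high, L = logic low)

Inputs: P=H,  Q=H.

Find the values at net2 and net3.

net1 = NOT Q = NOT H = L
net2 = Q AND P AND net1 = H AND H AND L = L
net3 = Q XOR net1 = H XOR L = H

net2 = L  net3 = H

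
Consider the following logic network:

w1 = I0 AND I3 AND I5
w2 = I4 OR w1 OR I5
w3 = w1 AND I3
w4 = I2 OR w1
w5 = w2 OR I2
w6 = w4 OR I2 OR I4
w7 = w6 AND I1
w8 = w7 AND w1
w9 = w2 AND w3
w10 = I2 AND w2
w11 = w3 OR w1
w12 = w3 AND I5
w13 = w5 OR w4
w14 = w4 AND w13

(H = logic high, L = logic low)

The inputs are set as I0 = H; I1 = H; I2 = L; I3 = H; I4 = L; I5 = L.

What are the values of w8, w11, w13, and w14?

w8 = L  w11 = L  w13 = L  w14 = L

w1 = I0 AND I3 AND I5 = H AND H AND L = L
w2 = I4 OR w1 OR I5 = L OR L OR L = L
w3 = w1 AND I3 = L AND H = L
w4 = I2 OR w1 = L OR L = L
w5 = w2 OR I2 = L OR L = L
w6 = w4 OR I2 OR I4 = L OR L OR L = L
w7 = w6 AND I1 = L AND H = L
w8 = w7 AND w1 = L AND L = L
w11 = w3 OR w1 = L OR L = L
w13 = w5 OR w4 = L OR L = L
w14 = w4 AND w13 = L AND L = L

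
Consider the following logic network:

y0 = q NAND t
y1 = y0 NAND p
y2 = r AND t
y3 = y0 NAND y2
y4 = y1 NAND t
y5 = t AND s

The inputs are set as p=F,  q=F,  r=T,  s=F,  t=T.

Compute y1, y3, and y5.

y1 = T, y3 = F, y5 = F

y0 = q NAND t = F NAND T = T
y1 = y0 NAND p = T NAND F = T
y2 = r AND t = T AND T = T
y3 = y0 NAND y2 = T NAND T = F
y5 = t AND s = T AND F = F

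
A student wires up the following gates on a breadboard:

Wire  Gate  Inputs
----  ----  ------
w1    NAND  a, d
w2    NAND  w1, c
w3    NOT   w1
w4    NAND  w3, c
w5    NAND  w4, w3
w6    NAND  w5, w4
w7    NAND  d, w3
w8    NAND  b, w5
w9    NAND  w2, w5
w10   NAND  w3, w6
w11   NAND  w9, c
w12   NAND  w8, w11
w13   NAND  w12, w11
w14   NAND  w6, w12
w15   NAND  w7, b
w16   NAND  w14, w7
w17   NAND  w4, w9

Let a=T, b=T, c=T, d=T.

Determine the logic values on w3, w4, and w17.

w3 = T, w4 = F, w17 = T

w1 = a NAND d = T NAND T = F
w2 = w1 NAND c = F NAND T = T
w3 = NOT w1 = NOT F = T
w4 = w3 NAND c = T NAND T = F
w5 = w4 NAND w3 = F NAND T = T
w9 = w2 NAND w5 = T NAND T = F
w17 = w4 NAND w9 = F NAND F = T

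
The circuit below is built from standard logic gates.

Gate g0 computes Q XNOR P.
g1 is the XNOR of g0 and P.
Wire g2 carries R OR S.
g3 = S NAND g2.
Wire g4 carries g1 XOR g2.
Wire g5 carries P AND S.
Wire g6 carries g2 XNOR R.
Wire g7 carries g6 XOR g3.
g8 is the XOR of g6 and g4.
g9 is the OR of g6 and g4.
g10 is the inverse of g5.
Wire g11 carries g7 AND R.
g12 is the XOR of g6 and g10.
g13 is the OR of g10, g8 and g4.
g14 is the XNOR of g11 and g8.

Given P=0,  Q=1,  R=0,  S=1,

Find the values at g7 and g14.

g7 = 0; g14 = 1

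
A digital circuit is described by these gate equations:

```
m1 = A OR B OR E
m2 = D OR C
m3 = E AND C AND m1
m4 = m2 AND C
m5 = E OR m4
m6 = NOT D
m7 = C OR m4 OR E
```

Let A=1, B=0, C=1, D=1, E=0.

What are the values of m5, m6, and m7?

m2 = D OR C = 1 OR 1 = 1
m4 = m2 AND C = 1 AND 1 = 1
m5 = E OR m4 = 0 OR 1 = 1
m6 = NOT D = NOT 1 = 0
m7 = C OR m4 OR E = 1 OR 1 OR 0 = 1

m5 = 1; m6 = 0; m7 = 1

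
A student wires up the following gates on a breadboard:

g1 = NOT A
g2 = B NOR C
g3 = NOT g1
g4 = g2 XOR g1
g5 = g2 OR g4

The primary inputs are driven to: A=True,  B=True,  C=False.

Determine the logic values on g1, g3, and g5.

g1 = False, g3 = True, g5 = False

g1 = NOT A = NOT True = False
g2 = B NOR C = True NOR False = False
g3 = NOT g1 = NOT False = True
g4 = g2 XOR g1 = False XOR False = False
g5 = g2 OR g4 = False OR False = False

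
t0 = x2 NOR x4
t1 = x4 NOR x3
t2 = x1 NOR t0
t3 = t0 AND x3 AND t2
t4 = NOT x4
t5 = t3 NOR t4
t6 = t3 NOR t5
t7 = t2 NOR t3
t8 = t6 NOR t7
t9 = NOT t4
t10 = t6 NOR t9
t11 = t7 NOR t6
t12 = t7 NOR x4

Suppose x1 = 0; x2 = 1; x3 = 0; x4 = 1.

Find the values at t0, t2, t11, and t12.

t0 = x2 NOR x4 = 1 NOR 1 = 0
t2 = x1 NOR t0 = 0 NOR 0 = 1
t3 = t0 AND x3 AND t2 = 0 AND 0 AND 1 = 0
t4 = NOT x4 = NOT 1 = 0
t5 = t3 NOR t4 = 0 NOR 0 = 1
t6 = t3 NOR t5 = 0 NOR 1 = 0
t7 = t2 NOR t3 = 1 NOR 0 = 0
t11 = t7 NOR t6 = 0 NOR 0 = 1
t12 = t7 NOR x4 = 0 NOR 1 = 0

t0 = 0  t2 = 1  t11 = 1  t12 = 0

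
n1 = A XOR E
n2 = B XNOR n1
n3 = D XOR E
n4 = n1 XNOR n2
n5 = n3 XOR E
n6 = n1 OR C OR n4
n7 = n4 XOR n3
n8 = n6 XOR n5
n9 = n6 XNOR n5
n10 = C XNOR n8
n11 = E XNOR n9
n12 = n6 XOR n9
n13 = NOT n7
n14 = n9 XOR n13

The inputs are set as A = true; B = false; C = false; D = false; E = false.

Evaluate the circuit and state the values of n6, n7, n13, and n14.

n1 = A XOR E = true XOR false = true
n2 = B XNOR n1 = false XNOR true = false
n3 = D XOR E = false XOR false = false
n4 = n1 XNOR n2 = true XNOR false = false
n5 = n3 XOR E = false XOR false = false
n6 = n1 OR C OR n4 = true OR false OR false = true
n7 = n4 XOR n3 = false XOR false = false
n9 = n6 XNOR n5 = true XNOR false = false
n13 = NOT n7 = NOT false = true
n14 = n9 XOR n13 = false XOR true = true

n6 = true, n7 = false, n13 = true, n14 = true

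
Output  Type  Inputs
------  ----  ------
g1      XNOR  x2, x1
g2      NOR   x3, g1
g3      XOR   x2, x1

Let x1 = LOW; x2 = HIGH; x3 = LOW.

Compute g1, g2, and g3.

g1 = x2 XNOR x1 = HIGH XNOR LOW = LOW
g2 = x3 NOR g1 = LOW NOR LOW = HIGH
g3 = x2 XOR x1 = HIGH XOR LOW = HIGH

g1 = LOW; g2 = HIGH; g3 = HIGH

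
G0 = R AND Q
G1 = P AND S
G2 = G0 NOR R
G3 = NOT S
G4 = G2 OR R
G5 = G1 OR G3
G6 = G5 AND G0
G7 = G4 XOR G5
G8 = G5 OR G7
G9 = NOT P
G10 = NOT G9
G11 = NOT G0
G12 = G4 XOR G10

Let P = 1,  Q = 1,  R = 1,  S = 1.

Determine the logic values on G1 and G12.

G0 = R AND Q = 1 AND 1 = 1
G1 = P AND S = 1 AND 1 = 1
G2 = G0 NOR R = 1 NOR 1 = 0
G4 = G2 OR R = 0 OR 1 = 1
G9 = NOT P = NOT 1 = 0
G10 = NOT G9 = NOT 0 = 1
G12 = G4 XOR G10 = 1 XOR 1 = 0

G1 = 1, G12 = 0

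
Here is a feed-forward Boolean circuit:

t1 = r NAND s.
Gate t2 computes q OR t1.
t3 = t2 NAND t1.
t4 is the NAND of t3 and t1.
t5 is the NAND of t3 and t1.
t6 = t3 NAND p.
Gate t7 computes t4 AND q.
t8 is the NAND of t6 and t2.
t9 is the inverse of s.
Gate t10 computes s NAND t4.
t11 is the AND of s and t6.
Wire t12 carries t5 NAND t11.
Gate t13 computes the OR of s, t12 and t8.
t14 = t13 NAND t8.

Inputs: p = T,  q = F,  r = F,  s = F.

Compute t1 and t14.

t1 = T, t14 = T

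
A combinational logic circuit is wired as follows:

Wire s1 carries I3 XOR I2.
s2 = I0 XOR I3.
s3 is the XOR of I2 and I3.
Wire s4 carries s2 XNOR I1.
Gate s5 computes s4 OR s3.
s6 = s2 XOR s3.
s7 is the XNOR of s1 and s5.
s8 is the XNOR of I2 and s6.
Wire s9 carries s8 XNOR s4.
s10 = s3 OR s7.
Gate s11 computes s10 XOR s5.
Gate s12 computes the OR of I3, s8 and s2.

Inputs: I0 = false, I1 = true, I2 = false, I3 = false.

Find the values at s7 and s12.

s1 = I3 XOR I2 = false XOR false = false
s2 = I0 XOR I3 = false XOR false = false
s3 = I2 XOR I3 = false XOR false = false
s4 = s2 XNOR I1 = false XNOR true = false
s5 = s4 OR s3 = false OR false = false
s6 = s2 XOR s3 = false XOR false = false
s7 = s1 XNOR s5 = false XNOR false = true
s8 = I2 XNOR s6 = false XNOR false = true
s12 = I3 OR s8 OR s2 = false OR true OR false = true

s7 = true; s12 = true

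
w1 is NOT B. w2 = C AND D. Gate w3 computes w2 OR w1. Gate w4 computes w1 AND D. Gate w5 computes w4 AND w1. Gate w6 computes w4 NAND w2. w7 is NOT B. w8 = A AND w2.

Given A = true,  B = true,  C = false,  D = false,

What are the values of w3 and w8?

w1 = NOT B = NOT true = false
w2 = C AND D = false AND false = false
w3 = w2 OR w1 = false OR false = false
w8 = A AND w2 = true AND false = false

w3 = false, w8 = false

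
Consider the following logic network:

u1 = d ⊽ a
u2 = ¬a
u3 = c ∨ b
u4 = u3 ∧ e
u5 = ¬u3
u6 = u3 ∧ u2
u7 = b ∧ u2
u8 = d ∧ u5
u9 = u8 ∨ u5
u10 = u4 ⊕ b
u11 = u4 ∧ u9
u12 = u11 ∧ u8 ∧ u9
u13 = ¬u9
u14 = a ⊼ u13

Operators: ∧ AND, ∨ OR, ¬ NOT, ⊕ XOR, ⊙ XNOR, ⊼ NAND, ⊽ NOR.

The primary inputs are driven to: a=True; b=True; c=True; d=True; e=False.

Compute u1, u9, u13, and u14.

u1 = d NOR a = True NOR True = False
u3 = c OR b = True OR True = True
u5 = NOT u3 = NOT True = False
u8 = d AND u5 = True AND False = False
u9 = u8 OR u5 = False OR False = False
u13 = NOT u9 = NOT False = True
u14 = a NAND u13 = True NAND True = False

u1 = False, u9 = False, u13 = True, u14 = False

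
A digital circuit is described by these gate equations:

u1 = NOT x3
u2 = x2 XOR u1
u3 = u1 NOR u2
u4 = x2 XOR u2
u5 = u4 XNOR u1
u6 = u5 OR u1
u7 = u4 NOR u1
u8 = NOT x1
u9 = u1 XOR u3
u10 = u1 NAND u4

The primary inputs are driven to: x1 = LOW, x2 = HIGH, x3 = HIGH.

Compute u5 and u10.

u1 = NOT x3 = NOT HIGH = LOW
u2 = x2 XOR u1 = HIGH XOR LOW = HIGH
u4 = x2 XOR u2 = HIGH XOR HIGH = LOW
u5 = u4 XNOR u1 = LOW XNOR LOW = HIGH
u10 = u1 NAND u4 = LOW NAND LOW = HIGH

u5 = HIGH, u10 = HIGH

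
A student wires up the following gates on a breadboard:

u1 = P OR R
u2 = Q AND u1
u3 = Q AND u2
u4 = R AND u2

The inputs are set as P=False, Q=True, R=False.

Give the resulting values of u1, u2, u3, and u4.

u1 = P OR R = False OR False = False
u2 = Q AND u1 = True AND False = False
u3 = Q AND u2 = True AND False = False
u4 = R AND u2 = False AND False = False

u1 = False, u2 = False, u3 = False, u4 = False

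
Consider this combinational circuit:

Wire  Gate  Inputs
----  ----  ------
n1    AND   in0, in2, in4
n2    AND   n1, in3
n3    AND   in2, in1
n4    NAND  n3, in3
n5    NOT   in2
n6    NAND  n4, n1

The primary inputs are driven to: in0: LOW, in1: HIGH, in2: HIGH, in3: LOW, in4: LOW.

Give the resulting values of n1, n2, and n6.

n1 = in0 AND in2 AND in4 = LOW AND HIGH AND LOW = LOW
n2 = n1 AND in3 = LOW AND LOW = LOW
n3 = in2 AND in1 = HIGH AND HIGH = HIGH
n4 = n3 NAND in3 = HIGH NAND LOW = HIGH
n6 = n4 NAND n1 = HIGH NAND LOW = HIGH

n1 = LOW, n2 = LOW, n6 = HIGH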